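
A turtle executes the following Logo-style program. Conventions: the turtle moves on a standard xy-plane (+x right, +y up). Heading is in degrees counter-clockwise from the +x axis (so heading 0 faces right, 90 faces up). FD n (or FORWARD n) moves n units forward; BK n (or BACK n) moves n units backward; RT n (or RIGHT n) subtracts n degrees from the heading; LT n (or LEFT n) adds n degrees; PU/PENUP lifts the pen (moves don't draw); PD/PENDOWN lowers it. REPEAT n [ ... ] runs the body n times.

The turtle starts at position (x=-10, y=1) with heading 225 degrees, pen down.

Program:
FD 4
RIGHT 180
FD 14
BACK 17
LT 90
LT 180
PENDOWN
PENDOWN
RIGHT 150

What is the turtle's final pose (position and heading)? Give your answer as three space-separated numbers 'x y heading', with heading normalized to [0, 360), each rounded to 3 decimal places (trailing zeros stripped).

Executing turtle program step by step:
Start: pos=(-10,1), heading=225, pen down
FD 4: (-10,1) -> (-12.828,-1.828) [heading=225, draw]
RT 180: heading 225 -> 45
FD 14: (-12.828,-1.828) -> (-2.929,8.071) [heading=45, draw]
BK 17: (-2.929,8.071) -> (-14.95,-3.95) [heading=45, draw]
LT 90: heading 45 -> 135
LT 180: heading 135 -> 315
PD: pen down
PD: pen down
RT 150: heading 315 -> 165
Final: pos=(-14.95,-3.95), heading=165, 3 segment(s) drawn

Answer: -14.95 -3.95 165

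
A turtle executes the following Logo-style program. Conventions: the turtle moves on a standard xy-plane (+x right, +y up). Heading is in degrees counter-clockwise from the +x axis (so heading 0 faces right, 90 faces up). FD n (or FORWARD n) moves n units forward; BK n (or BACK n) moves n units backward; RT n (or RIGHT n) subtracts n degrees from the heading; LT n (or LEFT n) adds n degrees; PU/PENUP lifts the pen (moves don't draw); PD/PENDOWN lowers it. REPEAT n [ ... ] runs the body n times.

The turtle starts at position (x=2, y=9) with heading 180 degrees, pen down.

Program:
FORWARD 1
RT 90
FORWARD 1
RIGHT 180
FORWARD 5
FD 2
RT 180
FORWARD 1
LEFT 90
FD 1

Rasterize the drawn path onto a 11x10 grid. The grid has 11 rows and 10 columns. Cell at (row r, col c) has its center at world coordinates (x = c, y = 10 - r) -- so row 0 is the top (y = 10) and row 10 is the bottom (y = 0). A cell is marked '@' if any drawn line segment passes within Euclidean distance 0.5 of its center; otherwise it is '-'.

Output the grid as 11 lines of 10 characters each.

Segment 0: (2,9) -> (1,9)
Segment 1: (1,9) -> (1,10)
Segment 2: (1,10) -> (1,5)
Segment 3: (1,5) -> (1,3)
Segment 4: (1,3) -> (1,4)
Segment 5: (1,4) -> (0,4)

Answer: -@--------
-@@-------
-@--------
-@--------
-@--------
-@--------
@@--------
-@--------
----------
----------
----------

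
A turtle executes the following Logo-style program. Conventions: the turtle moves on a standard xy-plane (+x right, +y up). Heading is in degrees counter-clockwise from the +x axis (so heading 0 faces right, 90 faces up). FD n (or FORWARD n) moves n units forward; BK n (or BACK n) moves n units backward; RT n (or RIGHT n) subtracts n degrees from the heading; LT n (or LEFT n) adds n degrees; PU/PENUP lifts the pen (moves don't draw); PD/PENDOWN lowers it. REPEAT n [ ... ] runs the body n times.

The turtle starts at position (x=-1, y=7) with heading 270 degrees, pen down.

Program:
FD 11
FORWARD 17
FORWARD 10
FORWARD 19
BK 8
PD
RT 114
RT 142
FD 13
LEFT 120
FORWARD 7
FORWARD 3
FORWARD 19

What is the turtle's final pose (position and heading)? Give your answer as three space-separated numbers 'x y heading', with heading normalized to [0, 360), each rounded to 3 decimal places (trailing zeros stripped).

Executing turtle program step by step:
Start: pos=(-1,7), heading=270, pen down
FD 11: (-1,7) -> (-1,-4) [heading=270, draw]
FD 17: (-1,-4) -> (-1,-21) [heading=270, draw]
FD 10: (-1,-21) -> (-1,-31) [heading=270, draw]
FD 19: (-1,-31) -> (-1,-50) [heading=270, draw]
BK 8: (-1,-50) -> (-1,-42) [heading=270, draw]
PD: pen down
RT 114: heading 270 -> 156
RT 142: heading 156 -> 14
FD 13: (-1,-42) -> (11.614,-38.855) [heading=14, draw]
LT 120: heading 14 -> 134
FD 7: (11.614,-38.855) -> (6.751,-33.82) [heading=134, draw]
FD 3: (6.751,-33.82) -> (4.667,-31.662) [heading=134, draw]
FD 19: (4.667,-31.662) -> (-8.531,-17.994) [heading=134, draw]
Final: pos=(-8.531,-17.994), heading=134, 9 segment(s) drawn

Answer: -8.531 -17.994 134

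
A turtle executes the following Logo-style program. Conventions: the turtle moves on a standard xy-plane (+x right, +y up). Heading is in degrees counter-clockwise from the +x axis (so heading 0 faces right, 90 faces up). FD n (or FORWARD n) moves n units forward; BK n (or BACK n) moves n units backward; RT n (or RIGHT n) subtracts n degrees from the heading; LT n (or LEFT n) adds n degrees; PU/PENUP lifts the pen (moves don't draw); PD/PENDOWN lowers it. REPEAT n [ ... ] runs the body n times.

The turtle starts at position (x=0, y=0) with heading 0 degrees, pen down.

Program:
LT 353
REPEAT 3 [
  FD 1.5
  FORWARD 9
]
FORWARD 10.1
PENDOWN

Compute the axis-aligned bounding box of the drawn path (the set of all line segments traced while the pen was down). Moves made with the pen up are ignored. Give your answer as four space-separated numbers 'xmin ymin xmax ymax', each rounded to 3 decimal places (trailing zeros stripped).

Executing turtle program step by step:
Start: pos=(0,0), heading=0, pen down
LT 353: heading 0 -> 353
REPEAT 3 [
  -- iteration 1/3 --
  FD 1.5: (0,0) -> (1.489,-0.183) [heading=353, draw]
  FD 9: (1.489,-0.183) -> (10.422,-1.28) [heading=353, draw]
  -- iteration 2/3 --
  FD 1.5: (10.422,-1.28) -> (11.911,-1.462) [heading=353, draw]
  FD 9: (11.911,-1.462) -> (20.843,-2.559) [heading=353, draw]
  -- iteration 3/3 --
  FD 1.5: (20.843,-2.559) -> (22.332,-2.742) [heading=353, draw]
  FD 9: (22.332,-2.742) -> (31.265,-3.839) [heading=353, draw]
]
FD 10.1: (31.265,-3.839) -> (41.29,-5.07) [heading=353, draw]
PD: pen down
Final: pos=(41.29,-5.07), heading=353, 7 segment(s) drawn

Segment endpoints: x in {0, 1.489, 10.422, 11.911, 20.843, 22.332, 31.265, 41.29}, y in {-5.07, -3.839, -2.742, -2.559, -1.462, -1.28, -0.183, 0}
xmin=0, ymin=-5.07, xmax=41.29, ymax=0

Answer: 0 -5.07 41.29 0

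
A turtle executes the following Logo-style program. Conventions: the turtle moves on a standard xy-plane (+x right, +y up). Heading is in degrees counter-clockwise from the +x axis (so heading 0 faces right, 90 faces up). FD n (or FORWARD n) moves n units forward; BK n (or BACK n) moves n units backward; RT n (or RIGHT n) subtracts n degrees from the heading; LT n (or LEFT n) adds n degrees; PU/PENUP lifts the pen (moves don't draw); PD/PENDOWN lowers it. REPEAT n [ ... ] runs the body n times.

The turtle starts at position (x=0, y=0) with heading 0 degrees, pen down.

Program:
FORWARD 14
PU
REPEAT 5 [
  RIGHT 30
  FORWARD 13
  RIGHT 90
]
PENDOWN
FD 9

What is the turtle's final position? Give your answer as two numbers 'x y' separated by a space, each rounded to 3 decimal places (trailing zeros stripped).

Answer: 9.5 -5.206

Derivation:
Executing turtle program step by step:
Start: pos=(0,0), heading=0, pen down
FD 14: (0,0) -> (14,0) [heading=0, draw]
PU: pen up
REPEAT 5 [
  -- iteration 1/5 --
  RT 30: heading 0 -> 330
  FD 13: (14,0) -> (25.258,-6.5) [heading=330, move]
  RT 90: heading 330 -> 240
  -- iteration 2/5 --
  RT 30: heading 240 -> 210
  FD 13: (25.258,-6.5) -> (14,-13) [heading=210, move]
  RT 90: heading 210 -> 120
  -- iteration 3/5 --
  RT 30: heading 120 -> 90
  FD 13: (14,-13) -> (14,0) [heading=90, move]
  RT 90: heading 90 -> 0
  -- iteration 4/5 --
  RT 30: heading 0 -> 330
  FD 13: (14,0) -> (25.258,-6.5) [heading=330, move]
  RT 90: heading 330 -> 240
  -- iteration 5/5 --
  RT 30: heading 240 -> 210
  FD 13: (25.258,-6.5) -> (14,-13) [heading=210, move]
  RT 90: heading 210 -> 120
]
PD: pen down
FD 9: (14,-13) -> (9.5,-5.206) [heading=120, draw]
Final: pos=(9.5,-5.206), heading=120, 2 segment(s) drawn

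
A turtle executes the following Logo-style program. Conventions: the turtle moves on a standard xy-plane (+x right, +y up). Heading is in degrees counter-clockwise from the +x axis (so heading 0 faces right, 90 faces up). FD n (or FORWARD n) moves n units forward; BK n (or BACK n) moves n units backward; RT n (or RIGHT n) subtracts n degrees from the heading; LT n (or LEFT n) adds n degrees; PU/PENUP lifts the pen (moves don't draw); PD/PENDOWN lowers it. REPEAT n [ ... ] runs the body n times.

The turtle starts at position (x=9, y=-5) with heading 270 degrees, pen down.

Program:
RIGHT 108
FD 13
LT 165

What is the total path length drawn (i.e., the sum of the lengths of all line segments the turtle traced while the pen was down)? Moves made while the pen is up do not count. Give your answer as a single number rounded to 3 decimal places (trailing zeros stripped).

Executing turtle program step by step:
Start: pos=(9,-5), heading=270, pen down
RT 108: heading 270 -> 162
FD 13: (9,-5) -> (-3.364,-0.983) [heading=162, draw]
LT 165: heading 162 -> 327
Final: pos=(-3.364,-0.983), heading=327, 1 segment(s) drawn

Segment lengths:
  seg 1: (9,-5) -> (-3.364,-0.983), length = 13
Total = 13

Answer: 13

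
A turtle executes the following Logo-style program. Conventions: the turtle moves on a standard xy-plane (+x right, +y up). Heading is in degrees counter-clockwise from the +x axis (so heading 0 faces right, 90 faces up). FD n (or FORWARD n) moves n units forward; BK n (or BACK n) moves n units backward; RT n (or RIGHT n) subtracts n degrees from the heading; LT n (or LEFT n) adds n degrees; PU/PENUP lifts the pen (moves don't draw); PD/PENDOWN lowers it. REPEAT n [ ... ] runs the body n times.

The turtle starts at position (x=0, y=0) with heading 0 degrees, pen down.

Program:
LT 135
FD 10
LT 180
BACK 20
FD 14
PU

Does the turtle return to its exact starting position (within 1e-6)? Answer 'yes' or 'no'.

Answer: no

Derivation:
Executing turtle program step by step:
Start: pos=(0,0), heading=0, pen down
LT 135: heading 0 -> 135
FD 10: (0,0) -> (-7.071,7.071) [heading=135, draw]
LT 180: heading 135 -> 315
BK 20: (-7.071,7.071) -> (-21.213,21.213) [heading=315, draw]
FD 14: (-21.213,21.213) -> (-11.314,11.314) [heading=315, draw]
PU: pen up
Final: pos=(-11.314,11.314), heading=315, 3 segment(s) drawn

Start position: (0, 0)
Final position: (-11.314, 11.314)
Distance = 16; >= 1e-6 -> NOT closed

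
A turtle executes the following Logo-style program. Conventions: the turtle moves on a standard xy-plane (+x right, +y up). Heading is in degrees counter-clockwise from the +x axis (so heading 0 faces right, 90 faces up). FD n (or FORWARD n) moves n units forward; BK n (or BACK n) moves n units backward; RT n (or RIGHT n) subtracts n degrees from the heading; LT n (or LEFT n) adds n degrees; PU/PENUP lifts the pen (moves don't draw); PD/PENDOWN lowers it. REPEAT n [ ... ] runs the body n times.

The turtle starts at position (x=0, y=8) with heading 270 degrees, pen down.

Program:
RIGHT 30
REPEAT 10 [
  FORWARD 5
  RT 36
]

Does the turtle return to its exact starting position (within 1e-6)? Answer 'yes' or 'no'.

Executing turtle program step by step:
Start: pos=(0,8), heading=270, pen down
RT 30: heading 270 -> 240
REPEAT 10 [
  -- iteration 1/10 --
  FD 5: (0,8) -> (-2.5,3.67) [heading=240, draw]
  RT 36: heading 240 -> 204
  -- iteration 2/10 --
  FD 5: (-2.5,3.67) -> (-7.068,1.636) [heading=204, draw]
  RT 36: heading 204 -> 168
  -- iteration 3/10 --
  FD 5: (-7.068,1.636) -> (-11.958,2.676) [heading=168, draw]
  RT 36: heading 168 -> 132
  -- iteration 4/10 --
  FD 5: (-11.958,2.676) -> (-15.304,6.391) [heading=132, draw]
  RT 36: heading 132 -> 96
  -- iteration 5/10 --
  FD 5: (-15.304,6.391) -> (-15.827,11.364) [heading=96, draw]
  RT 36: heading 96 -> 60
  -- iteration 6/10 --
  FD 5: (-15.827,11.364) -> (-13.327,15.694) [heading=60, draw]
  RT 36: heading 60 -> 24
  -- iteration 7/10 --
  FD 5: (-13.327,15.694) -> (-8.759,17.728) [heading=24, draw]
  RT 36: heading 24 -> 348
  -- iteration 8/10 --
  FD 5: (-8.759,17.728) -> (-3.868,16.688) [heading=348, draw]
  RT 36: heading 348 -> 312
  -- iteration 9/10 --
  FD 5: (-3.868,16.688) -> (-0.523,12.973) [heading=312, draw]
  RT 36: heading 312 -> 276
  -- iteration 10/10 --
  FD 5: (-0.523,12.973) -> (0,8) [heading=276, draw]
  RT 36: heading 276 -> 240
]
Final: pos=(0,8), heading=240, 10 segment(s) drawn

Start position: (0, 8)
Final position: (0, 8)
Distance = 0; < 1e-6 -> CLOSED

Answer: yes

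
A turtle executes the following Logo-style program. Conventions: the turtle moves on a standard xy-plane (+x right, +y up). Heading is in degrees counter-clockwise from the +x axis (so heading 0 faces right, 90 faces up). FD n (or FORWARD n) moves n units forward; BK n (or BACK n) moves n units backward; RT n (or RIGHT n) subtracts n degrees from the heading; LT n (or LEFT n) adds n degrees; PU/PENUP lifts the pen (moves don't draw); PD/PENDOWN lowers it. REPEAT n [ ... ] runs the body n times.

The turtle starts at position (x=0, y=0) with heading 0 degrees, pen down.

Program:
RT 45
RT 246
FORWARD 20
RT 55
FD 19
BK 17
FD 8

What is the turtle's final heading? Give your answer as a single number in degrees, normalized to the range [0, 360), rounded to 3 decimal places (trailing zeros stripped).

Answer: 14

Derivation:
Executing turtle program step by step:
Start: pos=(0,0), heading=0, pen down
RT 45: heading 0 -> 315
RT 246: heading 315 -> 69
FD 20: (0,0) -> (7.167,18.672) [heading=69, draw]
RT 55: heading 69 -> 14
FD 19: (7.167,18.672) -> (25.603,23.268) [heading=14, draw]
BK 17: (25.603,23.268) -> (9.108,19.155) [heading=14, draw]
FD 8: (9.108,19.155) -> (16.87,21.091) [heading=14, draw]
Final: pos=(16.87,21.091), heading=14, 4 segment(s) drawn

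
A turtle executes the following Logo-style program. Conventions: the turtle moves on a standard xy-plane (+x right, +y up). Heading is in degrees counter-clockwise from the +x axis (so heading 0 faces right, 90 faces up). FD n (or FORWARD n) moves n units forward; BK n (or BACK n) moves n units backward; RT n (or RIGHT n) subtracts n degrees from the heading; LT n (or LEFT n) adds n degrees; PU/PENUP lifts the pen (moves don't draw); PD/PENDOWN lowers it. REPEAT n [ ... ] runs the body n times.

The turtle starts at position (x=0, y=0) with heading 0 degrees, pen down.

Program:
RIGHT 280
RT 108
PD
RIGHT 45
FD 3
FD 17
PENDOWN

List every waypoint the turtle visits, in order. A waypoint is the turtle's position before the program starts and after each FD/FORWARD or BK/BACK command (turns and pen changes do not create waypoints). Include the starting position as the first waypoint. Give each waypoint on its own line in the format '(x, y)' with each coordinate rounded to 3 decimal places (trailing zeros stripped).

Executing turtle program step by step:
Start: pos=(0,0), heading=0, pen down
RT 280: heading 0 -> 80
RT 108: heading 80 -> 332
PD: pen down
RT 45: heading 332 -> 287
FD 3: (0,0) -> (0.877,-2.869) [heading=287, draw]
FD 17: (0.877,-2.869) -> (5.847,-19.126) [heading=287, draw]
PD: pen down
Final: pos=(5.847,-19.126), heading=287, 2 segment(s) drawn
Waypoints (3 total):
(0, 0)
(0.877, -2.869)
(5.847, -19.126)

Answer: (0, 0)
(0.877, -2.869)
(5.847, -19.126)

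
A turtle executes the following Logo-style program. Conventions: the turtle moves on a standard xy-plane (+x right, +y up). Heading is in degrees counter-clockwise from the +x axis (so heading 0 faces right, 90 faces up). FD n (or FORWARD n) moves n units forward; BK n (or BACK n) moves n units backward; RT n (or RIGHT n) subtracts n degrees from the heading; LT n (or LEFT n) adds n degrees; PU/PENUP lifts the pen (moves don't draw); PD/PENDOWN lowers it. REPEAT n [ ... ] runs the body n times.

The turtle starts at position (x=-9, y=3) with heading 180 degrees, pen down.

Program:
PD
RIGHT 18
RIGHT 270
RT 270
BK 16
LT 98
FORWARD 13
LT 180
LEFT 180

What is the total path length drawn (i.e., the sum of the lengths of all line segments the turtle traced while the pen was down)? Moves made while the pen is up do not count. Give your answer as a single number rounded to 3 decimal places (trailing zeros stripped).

Answer: 29

Derivation:
Executing turtle program step by step:
Start: pos=(-9,3), heading=180, pen down
PD: pen down
RT 18: heading 180 -> 162
RT 270: heading 162 -> 252
RT 270: heading 252 -> 342
BK 16: (-9,3) -> (-24.217,7.944) [heading=342, draw]
LT 98: heading 342 -> 80
FD 13: (-24.217,7.944) -> (-21.959,20.747) [heading=80, draw]
LT 180: heading 80 -> 260
LT 180: heading 260 -> 80
Final: pos=(-21.959,20.747), heading=80, 2 segment(s) drawn

Segment lengths:
  seg 1: (-9,3) -> (-24.217,7.944), length = 16
  seg 2: (-24.217,7.944) -> (-21.959,20.747), length = 13
Total = 29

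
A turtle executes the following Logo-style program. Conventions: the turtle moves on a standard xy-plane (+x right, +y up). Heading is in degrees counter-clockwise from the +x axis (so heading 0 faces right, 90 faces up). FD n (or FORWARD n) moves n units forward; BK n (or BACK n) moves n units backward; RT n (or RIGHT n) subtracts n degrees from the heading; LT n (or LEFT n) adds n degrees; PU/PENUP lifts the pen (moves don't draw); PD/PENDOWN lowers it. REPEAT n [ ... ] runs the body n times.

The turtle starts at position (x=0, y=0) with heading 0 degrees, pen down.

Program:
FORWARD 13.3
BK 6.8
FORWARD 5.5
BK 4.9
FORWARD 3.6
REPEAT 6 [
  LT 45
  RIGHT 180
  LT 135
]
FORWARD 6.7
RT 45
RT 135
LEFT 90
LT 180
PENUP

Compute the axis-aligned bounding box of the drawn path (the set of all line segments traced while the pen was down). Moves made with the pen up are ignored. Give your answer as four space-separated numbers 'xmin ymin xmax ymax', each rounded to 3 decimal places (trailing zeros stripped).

Executing turtle program step by step:
Start: pos=(0,0), heading=0, pen down
FD 13.3: (0,0) -> (13.3,0) [heading=0, draw]
BK 6.8: (13.3,0) -> (6.5,0) [heading=0, draw]
FD 5.5: (6.5,0) -> (12,0) [heading=0, draw]
BK 4.9: (12,0) -> (7.1,0) [heading=0, draw]
FD 3.6: (7.1,0) -> (10.7,0) [heading=0, draw]
REPEAT 6 [
  -- iteration 1/6 --
  LT 45: heading 0 -> 45
  RT 180: heading 45 -> 225
  LT 135: heading 225 -> 0
  -- iteration 2/6 --
  LT 45: heading 0 -> 45
  RT 180: heading 45 -> 225
  LT 135: heading 225 -> 0
  -- iteration 3/6 --
  LT 45: heading 0 -> 45
  RT 180: heading 45 -> 225
  LT 135: heading 225 -> 0
  -- iteration 4/6 --
  LT 45: heading 0 -> 45
  RT 180: heading 45 -> 225
  LT 135: heading 225 -> 0
  -- iteration 5/6 --
  LT 45: heading 0 -> 45
  RT 180: heading 45 -> 225
  LT 135: heading 225 -> 0
  -- iteration 6/6 --
  LT 45: heading 0 -> 45
  RT 180: heading 45 -> 225
  LT 135: heading 225 -> 0
]
FD 6.7: (10.7,0) -> (17.4,0) [heading=0, draw]
RT 45: heading 0 -> 315
RT 135: heading 315 -> 180
LT 90: heading 180 -> 270
LT 180: heading 270 -> 90
PU: pen up
Final: pos=(17.4,0), heading=90, 6 segment(s) drawn

Segment endpoints: x in {0, 6.5, 7.1, 10.7, 12, 13.3, 17.4}, y in {0}
xmin=0, ymin=0, xmax=17.4, ymax=0

Answer: 0 0 17.4 0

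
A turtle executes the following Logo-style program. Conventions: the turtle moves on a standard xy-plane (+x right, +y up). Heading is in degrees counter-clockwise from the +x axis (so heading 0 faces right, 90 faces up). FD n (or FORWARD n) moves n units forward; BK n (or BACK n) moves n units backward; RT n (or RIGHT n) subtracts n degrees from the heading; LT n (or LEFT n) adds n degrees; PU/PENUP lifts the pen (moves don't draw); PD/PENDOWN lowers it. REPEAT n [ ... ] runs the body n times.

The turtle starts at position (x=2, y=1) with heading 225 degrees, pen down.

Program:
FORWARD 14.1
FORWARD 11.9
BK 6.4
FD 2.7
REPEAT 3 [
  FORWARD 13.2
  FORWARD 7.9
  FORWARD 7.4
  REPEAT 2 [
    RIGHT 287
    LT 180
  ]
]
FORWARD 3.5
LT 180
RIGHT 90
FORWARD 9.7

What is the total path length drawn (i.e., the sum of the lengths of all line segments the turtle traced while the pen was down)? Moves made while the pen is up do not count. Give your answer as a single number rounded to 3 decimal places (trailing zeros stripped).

Answer: 133.8

Derivation:
Executing turtle program step by step:
Start: pos=(2,1), heading=225, pen down
FD 14.1: (2,1) -> (-7.97,-8.97) [heading=225, draw]
FD 11.9: (-7.97,-8.97) -> (-16.385,-17.385) [heading=225, draw]
BK 6.4: (-16.385,-17.385) -> (-11.859,-12.859) [heading=225, draw]
FD 2.7: (-11.859,-12.859) -> (-13.768,-14.768) [heading=225, draw]
REPEAT 3 [
  -- iteration 1/3 --
  FD 13.2: (-13.768,-14.768) -> (-23.102,-24.102) [heading=225, draw]
  FD 7.9: (-23.102,-24.102) -> (-28.688,-29.688) [heading=225, draw]
  FD 7.4: (-28.688,-29.688) -> (-33.921,-34.921) [heading=225, draw]
  REPEAT 2 [
    -- iteration 1/2 --
    RT 287: heading 225 -> 298
    LT 180: heading 298 -> 118
    -- iteration 2/2 --
    RT 287: heading 118 -> 191
    LT 180: heading 191 -> 11
  ]
  -- iteration 2/3 --
  FD 13.2: (-33.921,-34.921) -> (-20.964,-32.402) [heading=11, draw]
  FD 7.9: (-20.964,-32.402) -> (-13.209,-30.895) [heading=11, draw]
  FD 7.4: (-13.209,-30.895) -> (-5.945,-29.483) [heading=11, draw]
  REPEAT 2 [
    -- iteration 1/2 --
    RT 287: heading 11 -> 84
    LT 180: heading 84 -> 264
    -- iteration 2/2 --
    RT 287: heading 264 -> 337
    LT 180: heading 337 -> 157
  ]
  -- iteration 3/3 --
  FD 13.2: (-5.945,-29.483) -> (-18.095,-24.325) [heading=157, draw]
  FD 7.9: (-18.095,-24.325) -> (-25.367,-21.239) [heading=157, draw]
  FD 7.4: (-25.367,-21.239) -> (-32.179,-18.347) [heading=157, draw]
  REPEAT 2 [
    -- iteration 1/2 --
    RT 287: heading 157 -> 230
    LT 180: heading 230 -> 50
    -- iteration 2/2 --
    RT 287: heading 50 -> 123
    LT 180: heading 123 -> 303
  ]
]
FD 3.5: (-32.179,-18.347) -> (-30.273,-21.282) [heading=303, draw]
LT 180: heading 303 -> 123
RT 90: heading 123 -> 33
FD 9.7: (-30.273,-21.282) -> (-22.138,-15.999) [heading=33, draw]
Final: pos=(-22.138,-15.999), heading=33, 15 segment(s) drawn

Segment lengths:
  seg 1: (2,1) -> (-7.97,-8.97), length = 14.1
  seg 2: (-7.97,-8.97) -> (-16.385,-17.385), length = 11.9
  seg 3: (-16.385,-17.385) -> (-11.859,-12.859), length = 6.4
  seg 4: (-11.859,-12.859) -> (-13.768,-14.768), length = 2.7
  seg 5: (-13.768,-14.768) -> (-23.102,-24.102), length = 13.2
  seg 6: (-23.102,-24.102) -> (-28.688,-29.688), length = 7.9
  seg 7: (-28.688,-29.688) -> (-33.921,-34.921), length = 7.4
  seg 8: (-33.921,-34.921) -> (-20.964,-32.402), length = 13.2
  seg 9: (-20.964,-32.402) -> (-13.209,-30.895), length = 7.9
  seg 10: (-13.209,-30.895) -> (-5.945,-29.483), length = 7.4
  seg 11: (-5.945,-29.483) -> (-18.095,-24.325), length = 13.2
  seg 12: (-18.095,-24.325) -> (-25.367,-21.239), length = 7.9
  seg 13: (-25.367,-21.239) -> (-32.179,-18.347), length = 7.4
  seg 14: (-32.179,-18.347) -> (-30.273,-21.282), length = 3.5
  seg 15: (-30.273,-21.282) -> (-22.138,-15.999), length = 9.7
Total = 133.8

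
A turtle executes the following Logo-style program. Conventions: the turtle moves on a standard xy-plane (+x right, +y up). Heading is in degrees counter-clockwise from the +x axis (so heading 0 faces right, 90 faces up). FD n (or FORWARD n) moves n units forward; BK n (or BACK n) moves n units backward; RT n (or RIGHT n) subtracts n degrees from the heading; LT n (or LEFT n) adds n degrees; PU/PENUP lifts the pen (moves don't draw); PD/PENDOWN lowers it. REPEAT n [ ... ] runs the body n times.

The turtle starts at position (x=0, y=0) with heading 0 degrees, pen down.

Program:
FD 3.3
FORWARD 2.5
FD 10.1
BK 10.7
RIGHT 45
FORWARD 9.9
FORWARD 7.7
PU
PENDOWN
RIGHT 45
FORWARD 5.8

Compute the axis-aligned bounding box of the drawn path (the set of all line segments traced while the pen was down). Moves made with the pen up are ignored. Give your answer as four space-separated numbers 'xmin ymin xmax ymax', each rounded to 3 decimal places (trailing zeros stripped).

Executing turtle program step by step:
Start: pos=(0,0), heading=0, pen down
FD 3.3: (0,0) -> (3.3,0) [heading=0, draw]
FD 2.5: (3.3,0) -> (5.8,0) [heading=0, draw]
FD 10.1: (5.8,0) -> (15.9,0) [heading=0, draw]
BK 10.7: (15.9,0) -> (5.2,0) [heading=0, draw]
RT 45: heading 0 -> 315
FD 9.9: (5.2,0) -> (12.2,-7) [heading=315, draw]
FD 7.7: (12.2,-7) -> (17.645,-12.445) [heading=315, draw]
PU: pen up
PD: pen down
RT 45: heading 315 -> 270
FD 5.8: (17.645,-12.445) -> (17.645,-18.245) [heading=270, draw]
Final: pos=(17.645,-18.245), heading=270, 7 segment(s) drawn

Segment endpoints: x in {0, 3.3, 5.2, 5.8, 12.2, 15.9, 17.645}, y in {-18.245, -12.445, -7, 0}
xmin=0, ymin=-18.245, xmax=17.645, ymax=0

Answer: 0 -18.245 17.645 0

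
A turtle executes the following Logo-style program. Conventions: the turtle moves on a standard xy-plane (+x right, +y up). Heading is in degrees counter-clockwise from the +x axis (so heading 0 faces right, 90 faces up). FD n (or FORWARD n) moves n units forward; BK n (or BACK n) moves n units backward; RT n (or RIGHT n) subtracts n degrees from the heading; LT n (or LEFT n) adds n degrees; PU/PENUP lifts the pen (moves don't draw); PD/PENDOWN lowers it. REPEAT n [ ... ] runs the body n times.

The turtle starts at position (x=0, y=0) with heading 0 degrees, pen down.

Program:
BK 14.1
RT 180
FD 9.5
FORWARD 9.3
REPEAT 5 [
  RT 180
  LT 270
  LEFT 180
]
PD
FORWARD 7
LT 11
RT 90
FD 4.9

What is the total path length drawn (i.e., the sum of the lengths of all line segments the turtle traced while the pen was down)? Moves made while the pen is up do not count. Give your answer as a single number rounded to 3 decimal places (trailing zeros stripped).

Answer: 44.8

Derivation:
Executing turtle program step by step:
Start: pos=(0,0), heading=0, pen down
BK 14.1: (0,0) -> (-14.1,0) [heading=0, draw]
RT 180: heading 0 -> 180
FD 9.5: (-14.1,0) -> (-23.6,0) [heading=180, draw]
FD 9.3: (-23.6,0) -> (-32.9,0) [heading=180, draw]
REPEAT 5 [
  -- iteration 1/5 --
  RT 180: heading 180 -> 0
  LT 270: heading 0 -> 270
  LT 180: heading 270 -> 90
  -- iteration 2/5 --
  RT 180: heading 90 -> 270
  LT 270: heading 270 -> 180
  LT 180: heading 180 -> 0
  -- iteration 3/5 --
  RT 180: heading 0 -> 180
  LT 270: heading 180 -> 90
  LT 180: heading 90 -> 270
  -- iteration 4/5 --
  RT 180: heading 270 -> 90
  LT 270: heading 90 -> 0
  LT 180: heading 0 -> 180
  -- iteration 5/5 --
  RT 180: heading 180 -> 0
  LT 270: heading 0 -> 270
  LT 180: heading 270 -> 90
]
PD: pen down
FD 7: (-32.9,0) -> (-32.9,7) [heading=90, draw]
LT 11: heading 90 -> 101
RT 90: heading 101 -> 11
FD 4.9: (-32.9,7) -> (-28.09,7.935) [heading=11, draw]
Final: pos=(-28.09,7.935), heading=11, 5 segment(s) drawn

Segment lengths:
  seg 1: (0,0) -> (-14.1,0), length = 14.1
  seg 2: (-14.1,0) -> (-23.6,0), length = 9.5
  seg 3: (-23.6,0) -> (-32.9,0), length = 9.3
  seg 4: (-32.9,0) -> (-32.9,7), length = 7
  seg 5: (-32.9,7) -> (-28.09,7.935), length = 4.9
Total = 44.8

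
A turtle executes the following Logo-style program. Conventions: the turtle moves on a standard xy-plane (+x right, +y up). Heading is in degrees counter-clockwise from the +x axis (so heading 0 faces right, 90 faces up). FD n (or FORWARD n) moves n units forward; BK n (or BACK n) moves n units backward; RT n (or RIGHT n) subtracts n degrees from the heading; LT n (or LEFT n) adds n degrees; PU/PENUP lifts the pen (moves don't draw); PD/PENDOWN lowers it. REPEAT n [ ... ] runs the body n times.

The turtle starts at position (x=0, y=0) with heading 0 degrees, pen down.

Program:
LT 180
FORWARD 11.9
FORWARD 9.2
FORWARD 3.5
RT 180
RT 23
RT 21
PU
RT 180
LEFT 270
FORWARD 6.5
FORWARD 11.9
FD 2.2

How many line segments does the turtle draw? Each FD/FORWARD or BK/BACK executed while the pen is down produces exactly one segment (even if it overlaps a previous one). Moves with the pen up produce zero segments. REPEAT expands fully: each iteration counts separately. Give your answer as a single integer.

Executing turtle program step by step:
Start: pos=(0,0), heading=0, pen down
LT 180: heading 0 -> 180
FD 11.9: (0,0) -> (-11.9,0) [heading=180, draw]
FD 9.2: (-11.9,0) -> (-21.1,0) [heading=180, draw]
FD 3.5: (-21.1,0) -> (-24.6,0) [heading=180, draw]
RT 180: heading 180 -> 0
RT 23: heading 0 -> 337
RT 21: heading 337 -> 316
PU: pen up
RT 180: heading 316 -> 136
LT 270: heading 136 -> 46
FD 6.5: (-24.6,0) -> (-20.085,4.676) [heading=46, move]
FD 11.9: (-20.085,4.676) -> (-11.818,13.236) [heading=46, move]
FD 2.2: (-11.818,13.236) -> (-10.29,14.818) [heading=46, move]
Final: pos=(-10.29,14.818), heading=46, 3 segment(s) drawn
Segments drawn: 3

Answer: 3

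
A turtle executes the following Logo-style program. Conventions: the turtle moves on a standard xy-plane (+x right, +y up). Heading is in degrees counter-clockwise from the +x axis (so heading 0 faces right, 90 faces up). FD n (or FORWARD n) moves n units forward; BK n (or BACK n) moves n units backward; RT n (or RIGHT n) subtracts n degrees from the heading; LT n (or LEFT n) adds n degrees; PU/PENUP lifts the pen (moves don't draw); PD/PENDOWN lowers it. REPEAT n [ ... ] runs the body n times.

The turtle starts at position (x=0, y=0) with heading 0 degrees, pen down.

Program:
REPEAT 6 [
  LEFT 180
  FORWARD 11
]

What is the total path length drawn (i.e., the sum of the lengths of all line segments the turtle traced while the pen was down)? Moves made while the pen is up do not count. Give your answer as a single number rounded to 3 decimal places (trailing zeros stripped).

Executing turtle program step by step:
Start: pos=(0,0), heading=0, pen down
REPEAT 6 [
  -- iteration 1/6 --
  LT 180: heading 0 -> 180
  FD 11: (0,0) -> (-11,0) [heading=180, draw]
  -- iteration 2/6 --
  LT 180: heading 180 -> 0
  FD 11: (-11,0) -> (0,0) [heading=0, draw]
  -- iteration 3/6 --
  LT 180: heading 0 -> 180
  FD 11: (0,0) -> (-11,0) [heading=180, draw]
  -- iteration 4/6 --
  LT 180: heading 180 -> 0
  FD 11: (-11,0) -> (0,0) [heading=0, draw]
  -- iteration 5/6 --
  LT 180: heading 0 -> 180
  FD 11: (0,0) -> (-11,0) [heading=180, draw]
  -- iteration 6/6 --
  LT 180: heading 180 -> 0
  FD 11: (-11,0) -> (0,0) [heading=0, draw]
]
Final: pos=(0,0), heading=0, 6 segment(s) drawn

Segment lengths:
  seg 1: (0,0) -> (-11,0), length = 11
  seg 2: (-11,0) -> (0,0), length = 11
  seg 3: (0,0) -> (-11,0), length = 11
  seg 4: (-11,0) -> (0,0), length = 11
  seg 5: (0,0) -> (-11,0), length = 11
  seg 6: (-11,0) -> (0,0), length = 11
Total = 66

Answer: 66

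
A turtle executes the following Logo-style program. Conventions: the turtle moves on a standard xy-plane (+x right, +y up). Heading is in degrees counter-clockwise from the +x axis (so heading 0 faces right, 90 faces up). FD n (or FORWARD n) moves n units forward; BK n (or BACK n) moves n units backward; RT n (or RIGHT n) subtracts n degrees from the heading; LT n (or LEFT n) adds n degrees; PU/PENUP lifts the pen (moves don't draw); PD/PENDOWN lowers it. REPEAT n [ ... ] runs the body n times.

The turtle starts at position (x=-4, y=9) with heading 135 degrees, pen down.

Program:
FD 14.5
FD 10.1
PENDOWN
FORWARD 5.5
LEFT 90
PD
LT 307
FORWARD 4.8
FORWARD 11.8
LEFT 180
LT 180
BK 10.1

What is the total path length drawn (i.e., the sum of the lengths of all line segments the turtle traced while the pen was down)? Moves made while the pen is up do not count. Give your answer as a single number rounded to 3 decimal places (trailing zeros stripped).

Executing turtle program step by step:
Start: pos=(-4,9), heading=135, pen down
FD 14.5: (-4,9) -> (-14.253,19.253) [heading=135, draw]
FD 10.1: (-14.253,19.253) -> (-21.395,26.395) [heading=135, draw]
PD: pen down
FD 5.5: (-21.395,26.395) -> (-25.284,30.284) [heading=135, draw]
LT 90: heading 135 -> 225
PD: pen down
LT 307: heading 225 -> 172
FD 4.8: (-25.284,30.284) -> (-30.037,30.952) [heading=172, draw]
FD 11.8: (-30.037,30.952) -> (-41.722,32.594) [heading=172, draw]
LT 180: heading 172 -> 352
LT 180: heading 352 -> 172
BK 10.1: (-41.722,32.594) -> (-31.721,31.189) [heading=172, draw]
Final: pos=(-31.721,31.189), heading=172, 6 segment(s) drawn

Segment lengths:
  seg 1: (-4,9) -> (-14.253,19.253), length = 14.5
  seg 2: (-14.253,19.253) -> (-21.395,26.395), length = 10.1
  seg 3: (-21.395,26.395) -> (-25.284,30.284), length = 5.5
  seg 4: (-25.284,30.284) -> (-30.037,30.952), length = 4.8
  seg 5: (-30.037,30.952) -> (-41.722,32.594), length = 11.8
  seg 6: (-41.722,32.594) -> (-31.721,31.189), length = 10.1
Total = 56.8

Answer: 56.8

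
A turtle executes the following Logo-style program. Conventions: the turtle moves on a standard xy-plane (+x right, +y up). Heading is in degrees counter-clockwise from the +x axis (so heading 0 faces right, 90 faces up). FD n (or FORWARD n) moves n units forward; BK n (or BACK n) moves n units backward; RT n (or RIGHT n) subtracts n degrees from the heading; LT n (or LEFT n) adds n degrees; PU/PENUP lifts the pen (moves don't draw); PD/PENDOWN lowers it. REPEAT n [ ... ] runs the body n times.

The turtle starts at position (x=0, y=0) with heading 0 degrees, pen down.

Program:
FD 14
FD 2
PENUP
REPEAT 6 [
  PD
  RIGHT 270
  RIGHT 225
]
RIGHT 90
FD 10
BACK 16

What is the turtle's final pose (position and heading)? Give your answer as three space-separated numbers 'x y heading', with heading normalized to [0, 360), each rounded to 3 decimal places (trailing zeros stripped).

Executing turtle program step by step:
Start: pos=(0,0), heading=0, pen down
FD 14: (0,0) -> (14,0) [heading=0, draw]
FD 2: (14,0) -> (16,0) [heading=0, draw]
PU: pen up
REPEAT 6 [
  -- iteration 1/6 --
  PD: pen down
  RT 270: heading 0 -> 90
  RT 225: heading 90 -> 225
  -- iteration 2/6 --
  PD: pen down
  RT 270: heading 225 -> 315
  RT 225: heading 315 -> 90
  -- iteration 3/6 --
  PD: pen down
  RT 270: heading 90 -> 180
  RT 225: heading 180 -> 315
  -- iteration 4/6 --
  PD: pen down
  RT 270: heading 315 -> 45
  RT 225: heading 45 -> 180
  -- iteration 5/6 --
  PD: pen down
  RT 270: heading 180 -> 270
  RT 225: heading 270 -> 45
  -- iteration 6/6 --
  PD: pen down
  RT 270: heading 45 -> 135
  RT 225: heading 135 -> 270
]
RT 90: heading 270 -> 180
FD 10: (16,0) -> (6,0) [heading=180, draw]
BK 16: (6,0) -> (22,0) [heading=180, draw]
Final: pos=(22,0), heading=180, 4 segment(s) drawn

Answer: 22 0 180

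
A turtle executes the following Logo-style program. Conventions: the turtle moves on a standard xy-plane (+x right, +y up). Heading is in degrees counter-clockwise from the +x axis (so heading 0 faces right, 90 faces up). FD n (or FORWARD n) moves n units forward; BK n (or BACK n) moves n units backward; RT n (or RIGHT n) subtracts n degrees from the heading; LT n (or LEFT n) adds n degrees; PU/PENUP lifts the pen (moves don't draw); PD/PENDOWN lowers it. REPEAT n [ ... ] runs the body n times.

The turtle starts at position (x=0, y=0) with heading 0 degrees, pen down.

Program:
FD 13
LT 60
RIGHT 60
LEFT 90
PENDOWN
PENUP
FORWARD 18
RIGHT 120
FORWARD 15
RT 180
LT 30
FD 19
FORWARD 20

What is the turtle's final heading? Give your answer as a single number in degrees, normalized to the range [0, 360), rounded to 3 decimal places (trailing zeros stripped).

Executing turtle program step by step:
Start: pos=(0,0), heading=0, pen down
FD 13: (0,0) -> (13,0) [heading=0, draw]
LT 60: heading 0 -> 60
RT 60: heading 60 -> 0
LT 90: heading 0 -> 90
PD: pen down
PU: pen up
FD 18: (13,0) -> (13,18) [heading=90, move]
RT 120: heading 90 -> 330
FD 15: (13,18) -> (25.99,10.5) [heading=330, move]
RT 180: heading 330 -> 150
LT 30: heading 150 -> 180
FD 19: (25.99,10.5) -> (6.99,10.5) [heading=180, move]
FD 20: (6.99,10.5) -> (-13.01,10.5) [heading=180, move]
Final: pos=(-13.01,10.5), heading=180, 1 segment(s) drawn

Answer: 180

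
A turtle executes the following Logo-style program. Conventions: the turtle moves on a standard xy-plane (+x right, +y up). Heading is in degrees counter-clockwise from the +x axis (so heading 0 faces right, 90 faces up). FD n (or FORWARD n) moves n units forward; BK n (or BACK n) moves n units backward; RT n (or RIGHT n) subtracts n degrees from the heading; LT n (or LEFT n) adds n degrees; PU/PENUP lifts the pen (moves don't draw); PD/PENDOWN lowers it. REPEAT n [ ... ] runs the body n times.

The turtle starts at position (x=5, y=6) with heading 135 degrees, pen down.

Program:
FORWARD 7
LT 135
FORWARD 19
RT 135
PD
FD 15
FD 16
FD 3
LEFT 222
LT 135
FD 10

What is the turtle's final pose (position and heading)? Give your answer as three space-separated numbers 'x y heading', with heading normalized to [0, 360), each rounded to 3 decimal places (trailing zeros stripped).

Answer: -30.683 23.423 132

Derivation:
Executing turtle program step by step:
Start: pos=(5,6), heading=135, pen down
FD 7: (5,6) -> (0.05,10.95) [heading=135, draw]
LT 135: heading 135 -> 270
FD 19: (0.05,10.95) -> (0.05,-8.05) [heading=270, draw]
RT 135: heading 270 -> 135
PD: pen down
FD 15: (0.05,-8.05) -> (-10.556,2.556) [heading=135, draw]
FD 16: (-10.556,2.556) -> (-21.87,13.87) [heading=135, draw]
FD 3: (-21.87,13.87) -> (-23.991,15.991) [heading=135, draw]
LT 222: heading 135 -> 357
LT 135: heading 357 -> 132
FD 10: (-23.991,15.991) -> (-30.683,23.423) [heading=132, draw]
Final: pos=(-30.683,23.423), heading=132, 6 segment(s) drawn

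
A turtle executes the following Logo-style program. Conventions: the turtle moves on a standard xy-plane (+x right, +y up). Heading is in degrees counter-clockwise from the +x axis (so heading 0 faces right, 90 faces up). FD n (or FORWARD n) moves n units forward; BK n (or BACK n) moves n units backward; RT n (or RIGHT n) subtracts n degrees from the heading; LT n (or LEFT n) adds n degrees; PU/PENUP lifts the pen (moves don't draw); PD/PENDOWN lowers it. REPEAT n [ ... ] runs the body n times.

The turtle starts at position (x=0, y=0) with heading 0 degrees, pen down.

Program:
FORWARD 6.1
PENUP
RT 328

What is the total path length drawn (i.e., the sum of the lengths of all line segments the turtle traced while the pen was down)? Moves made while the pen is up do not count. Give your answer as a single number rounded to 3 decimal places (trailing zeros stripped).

Answer: 6.1

Derivation:
Executing turtle program step by step:
Start: pos=(0,0), heading=0, pen down
FD 6.1: (0,0) -> (6.1,0) [heading=0, draw]
PU: pen up
RT 328: heading 0 -> 32
Final: pos=(6.1,0), heading=32, 1 segment(s) drawn

Segment lengths:
  seg 1: (0,0) -> (6.1,0), length = 6.1
Total = 6.1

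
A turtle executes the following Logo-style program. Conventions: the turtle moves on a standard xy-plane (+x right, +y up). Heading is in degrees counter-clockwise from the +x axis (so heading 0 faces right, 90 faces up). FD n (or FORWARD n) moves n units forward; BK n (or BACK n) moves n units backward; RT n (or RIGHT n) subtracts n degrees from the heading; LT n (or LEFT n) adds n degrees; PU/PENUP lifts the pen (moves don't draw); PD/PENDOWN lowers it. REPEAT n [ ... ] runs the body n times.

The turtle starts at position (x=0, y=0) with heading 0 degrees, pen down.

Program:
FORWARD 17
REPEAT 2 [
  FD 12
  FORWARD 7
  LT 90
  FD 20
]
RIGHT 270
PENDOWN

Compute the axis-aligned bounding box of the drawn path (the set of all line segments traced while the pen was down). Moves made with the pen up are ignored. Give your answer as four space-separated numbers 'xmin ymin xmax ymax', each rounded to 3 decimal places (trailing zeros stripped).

Answer: 0 0 36 39

Derivation:
Executing turtle program step by step:
Start: pos=(0,0), heading=0, pen down
FD 17: (0,0) -> (17,0) [heading=0, draw]
REPEAT 2 [
  -- iteration 1/2 --
  FD 12: (17,0) -> (29,0) [heading=0, draw]
  FD 7: (29,0) -> (36,0) [heading=0, draw]
  LT 90: heading 0 -> 90
  FD 20: (36,0) -> (36,20) [heading=90, draw]
  -- iteration 2/2 --
  FD 12: (36,20) -> (36,32) [heading=90, draw]
  FD 7: (36,32) -> (36,39) [heading=90, draw]
  LT 90: heading 90 -> 180
  FD 20: (36,39) -> (16,39) [heading=180, draw]
]
RT 270: heading 180 -> 270
PD: pen down
Final: pos=(16,39), heading=270, 7 segment(s) drawn

Segment endpoints: x in {0, 16, 17, 29, 36}, y in {0, 20, 32, 39}
xmin=0, ymin=0, xmax=36, ymax=39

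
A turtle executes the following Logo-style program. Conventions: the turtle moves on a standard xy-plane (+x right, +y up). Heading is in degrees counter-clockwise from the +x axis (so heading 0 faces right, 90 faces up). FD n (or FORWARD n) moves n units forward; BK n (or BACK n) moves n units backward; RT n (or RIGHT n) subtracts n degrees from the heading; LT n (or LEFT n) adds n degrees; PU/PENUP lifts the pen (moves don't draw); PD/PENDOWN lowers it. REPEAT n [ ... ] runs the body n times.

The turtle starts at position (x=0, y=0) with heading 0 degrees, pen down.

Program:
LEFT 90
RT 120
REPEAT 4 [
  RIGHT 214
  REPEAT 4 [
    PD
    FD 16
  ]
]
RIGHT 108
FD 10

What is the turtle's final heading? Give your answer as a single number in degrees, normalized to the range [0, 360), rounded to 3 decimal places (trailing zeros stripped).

Executing turtle program step by step:
Start: pos=(0,0), heading=0, pen down
LT 90: heading 0 -> 90
RT 120: heading 90 -> 330
REPEAT 4 [
  -- iteration 1/4 --
  RT 214: heading 330 -> 116
  REPEAT 4 [
    -- iteration 1/4 --
    PD: pen down
    FD 16: (0,0) -> (-7.014,14.381) [heading=116, draw]
    -- iteration 2/4 --
    PD: pen down
    FD 16: (-7.014,14.381) -> (-14.028,28.761) [heading=116, draw]
    -- iteration 3/4 --
    PD: pen down
    FD 16: (-14.028,28.761) -> (-21.042,43.142) [heading=116, draw]
    -- iteration 4/4 --
    PD: pen down
    FD 16: (-21.042,43.142) -> (-28.056,57.523) [heading=116, draw]
  ]
  -- iteration 2/4 --
  RT 214: heading 116 -> 262
  REPEAT 4 [
    -- iteration 1/4 --
    PD: pen down
    FD 16: (-28.056,57.523) -> (-30.283,41.679) [heading=262, draw]
    -- iteration 2/4 --
    PD: pen down
    FD 16: (-30.283,41.679) -> (-32.509,25.834) [heading=262, draw]
    -- iteration 3/4 --
    PD: pen down
    FD 16: (-32.509,25.834) -> (-34.736,9.99) [heading=262, draw]
    -- iteration 4/4 --
    PD: pen down
    FD 16: (-34.736,9.99) -> (-36.963,-5.854) [heading=262, draw]
  ]
  -- iteration 3/4 --
  RT 214: heading 262 -> 48
  REPEAT 4 [
    -- iteration 1/4 --
    PD: pen down
    FD 16: (-36.963,-5.854) -> (-26.257,6.036) [heading=48, draw]
    -- iteration 2/4 --
    PD: pen down
    FD 16: (-26.257,6.036) -> (-15.551,17.926) [heading=48, draw]
    -- iteration 3/4 --
    PD: pen down
    FD 16: (-15.551,17.926) -> (-4.845,29.817) [heading=48, draw]
    -- iteration 4/4 --
    PD: pen down
    FD 16: (-4.845,29.817) -> (5.862,41.707) [heading=48, draw]
  ]
  -- iteration 4/4 --
  RT 214: heading 48 -> 194
  REPEAT 4 [
    -- iteration 1/4 --
    PD: pen down
    FD 16: (5.862,41.707) -> (-9.663,37.836) [heading=194, draw]
    -- iteration 2/4 --
    PD: pen down
    FD 16: (-9.663,37.836) -> (-25.188,33.965) [heading=194, draw]
    -- iteration 3/4 --
    PD: pen down
    FD 16: (-25.188,33.965) -> (-40.713,30.095) [heading=194, draw]
    -- iteration 4/4 --
    PD: pen down
    FD 16: (-40.713,30.095) -> (-56.237,26.224) [heading=194, draw]
  ]
]
RT 108: heading 194 -> 86
FD 10: (-56.237,26.224) -> (-55.54,36.2) [heading=86, draw]
Final: pos=(-55.54,36.2), heading=86, 17 segment(s) drawn

Answer: 86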